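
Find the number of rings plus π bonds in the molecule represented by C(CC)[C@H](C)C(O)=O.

Molecular formula from the SMILES: C6H12O2.
DoU = (2C + 2 + N − H − X)/2 = (2·6 + 2 + 0 − 12 − 0)/2 = 2/2 = 1.
(Structurally: 0 ring(s) + 1 π bond(s) = 1.)

1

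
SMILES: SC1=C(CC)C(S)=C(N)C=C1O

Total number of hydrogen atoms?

Hydrogens are implicit in SMILES; fill each atom to its normal valence:
  5 × C (aromatic): no H
  2 × S: 1 H each → 2
  1 × C: 3 H
  1 × C: 2 H
  1 × C (aromatic): 1 H
  1 × N: 2 H
  1 × O: 1 H
  Total hydrogens = 11.

11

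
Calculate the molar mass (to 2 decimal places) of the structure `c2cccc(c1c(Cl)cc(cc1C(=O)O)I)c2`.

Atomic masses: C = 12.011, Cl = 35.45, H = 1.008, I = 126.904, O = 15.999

Molecular formula: C13H8ClIO2.
M = 13×12.011 + 1×35.45 + 8×1.008 + 1×126.904 + 2×15.999 = 358.56 g/mol.

358.56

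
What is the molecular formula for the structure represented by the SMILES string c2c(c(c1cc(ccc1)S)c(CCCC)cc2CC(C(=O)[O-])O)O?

C19H21O4S-

Heavy atoms from the SMILES: 19 C, 4 O, 1 S.
Implicit hydrogens by atom environment:
  6 × C (aromatic): 1 H each → 6
  6 × C (aromatic): no H
  4 × C: 2 H each → 8
  2 × O: 1 H each → 2
  1 × C: 3 H
  1 × C: 1 H
  1 × C: no H
  1 × O: no H
  1 × O (charge -1): no H
  1 × S: 1 H
  Total hydrogens = 21.
Net charge -1.
Molecular formula: C19H21O4S-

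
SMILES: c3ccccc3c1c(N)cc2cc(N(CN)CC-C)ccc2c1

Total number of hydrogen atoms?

23

Hydrogens are implicit in SMILES; fill each atom to its normal valence:
  10 × C (aromatic): 1 H each → 10
  6 × C (aromatic): no H
  3 × C: 2 H each → 6
  2 × N: 2 H each → 4
  1 × C: 3 H
  1 × N: no H
  Total hydrogens = 23.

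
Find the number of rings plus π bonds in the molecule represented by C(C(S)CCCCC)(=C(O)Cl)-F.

Molecular formula from the SMILES: C8H14ClFOS.
DoU = (2C + 2 + N − H − X)/2 = (2·8 + 2 + 0 − 14 − 2)/2 = 2/2 = 1.
(Structurally: 0 ring(s) + 1 π bond(s) = 1.)

1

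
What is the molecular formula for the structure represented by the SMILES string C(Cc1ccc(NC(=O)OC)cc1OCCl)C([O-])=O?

C12H13ClNO5-

Heavy atoms from the SMILES: 12 C, 1 Cl, 1 N, 5 O.
Implicit hydrogens by atom environment:
  4 × O: no H
  3 × C: 2 H each → 6
  3 × C (aromatic): 1 H each → 3
  3 × C (aromatic): no H
  2 × C: no H
  1 × C: 3 H
  1 × Cl: no H
  1 × N: 1 H
  1 × O (charge -1): no H
  Total hydrogens = 13.
Net charge -1.
Molecular formula: C12H13ClNO5-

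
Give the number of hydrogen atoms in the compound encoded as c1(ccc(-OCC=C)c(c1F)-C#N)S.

8

Hydrogens are implicit in SMILES; fill each atom to its normal valence:
  4 × C (aromatic): no H
  2 × C: 2 H each → 4
  2 × C (aromatic): 1 H each → 2
  1 × C: 1 H
  1 × C: no H
  1 × F: no H
  1 × N: no H
  1 × O: no H
  1 × S: 1 H
  Total hydrogens = 8.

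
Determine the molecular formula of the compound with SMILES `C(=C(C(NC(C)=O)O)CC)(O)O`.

Heavy atoms from the SMILES: 7 C, 1 N, 4 O.
Implicit hydrogens by atom environment:
  3 × C: no H
  3 × O: 1 H each → 3
  2 × C: 3 H each → 6
  1 × C: 2 H
  1 × C: 1 H
  1 × N: 1 H
  1 × O: no H
  Total hydrogens = 13.
Molecular formula: C7H13NO4

C7H13NO4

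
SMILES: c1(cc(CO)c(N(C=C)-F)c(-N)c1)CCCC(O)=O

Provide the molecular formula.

Heavy atoms from the SMILES: 13 C, 1 F, 2 N, 3 O.
Implicit hydrogens by atom environment:
  5 × C: 2 H each → 10
  4 × C (aromatic): no H
  2 × C (aromatic): 1 H each → 2
  2 × O: 1 H each → 2
  1 × C: 1 H
  1 × C: no H
  1 × F: no H
  1 × N: 2 H
  1 × N: no H
  1 × O: no H
  Total hydrogens = 17.
Molecular formula: C13H17FN2O3

C13H17FN2O3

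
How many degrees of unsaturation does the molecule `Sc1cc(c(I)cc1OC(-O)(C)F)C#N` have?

6

Molecular formula from the SMILES: C9H7FINO2S.
DoU = (2C + 2 + N − H − X)/2 = (2·9 + 2 + 1 − 7 − 2)/2 = 12/2 = 6.
(Structurally: 1 ring(s) + 5 π bond(s) = 6.)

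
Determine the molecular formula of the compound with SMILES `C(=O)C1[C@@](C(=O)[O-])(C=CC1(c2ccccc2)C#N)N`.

Heavy atoms from the SMILES: 14 C, 2 N, 3 O.
Implicit hydrogens by atom environment:
  5 × C (aromatic): 1 H each → 5
  4 × C: 1 H each → 4
  4 × C: no H
  2 × O: no H
  1 × C (aromatic): no H
  1 × N: 2 H
  1 × N: no H
  1 × O (charge -1): no H
  Total hydrogens = 11.
Net charge -1.
Molecular formula: C14H11N2O3-

C14H11N2O3-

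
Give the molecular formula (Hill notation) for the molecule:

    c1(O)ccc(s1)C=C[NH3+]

C6H8NOS+

Heavy atoms from the SMILES: 6 C, 1 N, 1 O, 1 S.
Implicit hydrogens by atom environment:
  2 × C (aromatic): 1 H each → 2
  2 × C: 1 H each → 2
  2 × C (aromatic): no H
  1 × N (charge +1): 3 H
  1 × O: 1 H
  1 × S (aromatic): no H
  Total hydrogens = 8.
Net charge +1.
Molecular formula: C6H8NOS+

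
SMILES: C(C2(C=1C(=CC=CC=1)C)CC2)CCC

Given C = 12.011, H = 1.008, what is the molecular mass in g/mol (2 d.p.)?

Molecular formula: C14H20.
M = 14×12.011 + 20×1.008 = 188.31 g/mol.

188.31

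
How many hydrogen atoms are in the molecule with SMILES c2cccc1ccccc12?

Hydrogens are implicit in SMILES; fill each atom to its normal valence:
  8 × C (aromatic): 1 H each → 8
  2 × C (aromatic): no H
  Total hydrogens = 8.

8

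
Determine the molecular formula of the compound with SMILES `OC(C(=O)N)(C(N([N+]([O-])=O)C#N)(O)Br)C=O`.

C5H5BrN4O6

Heavy atoms from the SMILES: 1 Br, 5 C, 4 N, 6 O.
Implicit hydrogens by atom environment:
  4 × C: no H
  3 × O: no H
  2 × N: no H
  2 × O: 1 H each → 2
  1 × Br: no H
  1 × C: 1 H
  1 × N: 2 H
  1 × N (charge +1): no H
  1 × O (charge -1): no H
  Total hydrogens = 5.
Molecular formula: C5H5BrN4O6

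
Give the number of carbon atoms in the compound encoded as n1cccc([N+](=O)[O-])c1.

5

The symbol for carbon appears 5 times in the SMILES. Lowercase c denotes aromatic carbon and counts toward C.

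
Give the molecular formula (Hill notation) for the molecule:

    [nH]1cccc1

C4H5N

Heavy atoms from the SMILES: 4 C, 1 N.
Implicit hydrogens by atom environment:
  4 × C (aromatic): 1 H each → 4
  1 × N (aromatic): 1 H
  Total hydrogens = 5.
Molecular formula: C4H5N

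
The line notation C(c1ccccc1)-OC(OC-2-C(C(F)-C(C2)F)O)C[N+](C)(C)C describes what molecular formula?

C17H26F2NO3+

Heavy atoms from the SMILES: 17 C, 2 F, 1 N, 3 O.
Implicit hydrogens by atom environment:
  5 × C: 1 H each → 5
  5 × C (aromatic): 1 H each → 5
  3 × C: 3 H each → 9
  3 × C: 2 H each → 6
  2 × F: no H
  2 × O: no H
  1 × C (aromatic): no H
  1 × N (charge +1): no H
  1 × O: 1 H
  Total hydrogens = 26.
Net charge +1.
Molecular formula: C17H26F2NO3+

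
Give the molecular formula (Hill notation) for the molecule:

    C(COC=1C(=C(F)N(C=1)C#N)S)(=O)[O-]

Heavy atoms from the SMILES: 7 C, 1 F, 2 N, 3 O, 1 S.
Implicit hydrogens by atom environment:
  3 × C (aromatic): no H
  2 × C: no H
  2 × O: no H
  1 × C: 2 H
  1 × C (aromatic): 1 H
  1 × F: no H
  1 × N (aromatic): no H
  1 × N: no H
  1 × O (charge -1): no H
  1 × S: 1 H
  Total hydrogens = 4.
Net charge -1.
Molecular formula: C7H4FN2O3S-

C7H4FN2O3S-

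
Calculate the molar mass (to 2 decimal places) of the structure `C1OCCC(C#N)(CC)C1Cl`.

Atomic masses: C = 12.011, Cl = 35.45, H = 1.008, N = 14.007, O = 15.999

Molecular formula: C8H12ClNO.
M = 8×12.011 + 1×35.45 + 12×1.008 + 1×14.007 + 1×15.999 = 173.64 g/mol.

173.64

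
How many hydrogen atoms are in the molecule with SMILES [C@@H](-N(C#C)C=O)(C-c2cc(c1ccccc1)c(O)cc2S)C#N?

Hydrogens are implicit in SMILES; fill each atom to its normal valence:
  7 × C (aromatic): 1 H each → 7
  5 × C (aromatic): no H
  3 × C: 1 H each → 3
  2 × C: no H
  2 × N: no H
  1 × C: 2 H
  1 × O: 1 H
  1 × O: no H
  1 × S: 1 H
  Total hydrogens = 14.

14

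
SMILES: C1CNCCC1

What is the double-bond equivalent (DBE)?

1

Molecular formula from the SMILES: C5H11N.
DoU = (2C + 2 + N − H − X)/2 = (2·5 + 2 + 1 − 11 − 0)/2 = 2/2 = 1.
(Structurally: 1 ring(s) + 0 π bond(s) = 1.)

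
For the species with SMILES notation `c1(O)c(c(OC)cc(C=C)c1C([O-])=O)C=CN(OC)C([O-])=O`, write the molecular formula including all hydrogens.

Heavy atoms from the SMILES: 14 C, 1 N, 7 O.
Implicit hydrogens by atom environment:
  5 × C (aromatic): no H
  4 × O: no H
  3 × C: 1 H each → 3
  2 × C: 3 H each → 6
  2 × C: no H
  2 × O (charge -1): no H
  1 × C: 2 H
  1 × C (aromatic): 1 H
  1 × N: no H
  1 × O: 1 H
  Total hydrogens = 13.
Net charge -2.
Molecular formula: [C14H13NO7]2-

[C14H13NO7]2-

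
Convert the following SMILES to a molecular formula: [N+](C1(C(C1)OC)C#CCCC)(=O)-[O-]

C9H13NO3

Heavy atoms from the SMILES: 9 C, 1 N, 3 O.
Implicit hydrogens by atom environment:
  3 × C: 2 H each → 6
  3 × C: no H
  2 × C: 3 H each → 6
  2 × O: no H
  1 × C: 1 H
  1 × N (charge +1): no H
  1 × O (charge -1): no H
  Total hydrogens = 13.
Molecular formula: C9H13NO3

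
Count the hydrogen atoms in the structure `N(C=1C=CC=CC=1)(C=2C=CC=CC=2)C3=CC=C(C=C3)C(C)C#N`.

Hydrogens are implicit in SMILES; fill each atom to its normal valence:
  14 × C (aromatic): 1 H each → 14
  4 × C (aromatic): no H
  2 × N: no H
  1 × C: 3 H
  1 × C: 1 H
  1 × C: no H
  Total hydrogens = 18.

18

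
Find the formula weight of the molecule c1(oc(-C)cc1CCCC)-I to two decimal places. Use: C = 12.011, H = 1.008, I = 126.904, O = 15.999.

Molecular formula: C9H13IO.
M = 9×12.011 + 13×1.008 + 1×126.904 + 1×15.999 = 264.11 g/mol.

264.11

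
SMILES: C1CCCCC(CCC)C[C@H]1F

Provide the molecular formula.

C11H21F

Heavy atoms from the SMILES: 11 C, 1 F.
Implicit hydrogens by atom environment:
  8 × C: 2 H each → 16
  2 × C: 1 H each → 2
  1 × C: 3 H
  1 × F: no H
  Total hydrogens = 21.
Molecular formula: C11H21F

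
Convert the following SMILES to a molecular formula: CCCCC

C5H12

Heavy atoms from the SMILES: 5 C.
Implicit hydrogens by atom environment:
  3 × C: 2 H each → 6
  2 × C: 3 H each → 6
  Total hydrogens = 12.
Molecular formula: C5H12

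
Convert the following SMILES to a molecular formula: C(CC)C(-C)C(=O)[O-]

C6H11O2-

Heavy atoms from the SMILES: 6 C, 2 O.
Implicit hydrogens by atom environment:
  2 × C: 3 H each → 6
  2 × C: 2 H each → 4
  1 × C: 1 H
  1 × C: no H
  1 × O: no H
  1 × O (charge -1): no H
  Total hydrogens = 11.
Net charge -1.
Molecular formula: C6H11O2-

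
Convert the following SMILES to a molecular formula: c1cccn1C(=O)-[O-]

C5H4NO2-

Heavy atoms from the SMILES: 5 C, 1 N, 2 O.
Implicit hydrogens by atom environment:
  4 × C (aromatic): 1 H each → 4
  1 × C: no H
  1 × N (aromatic): no H
  1 × O: no H
  1 × O (charge -1): no H
  Total hydrogens = 4.
Net charge -1.
Molecular formula: C5H4NO2-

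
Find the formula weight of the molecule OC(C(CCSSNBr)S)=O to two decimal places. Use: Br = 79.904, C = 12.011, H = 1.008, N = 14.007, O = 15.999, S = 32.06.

Molecular formula: C4H8BrNO2S3.
M = 1×79.904 + 4×12.011 + 8×1.008 + 1×14.007 + 2×15.999 + 3×32.06 = 278.20 g/mol.

278.20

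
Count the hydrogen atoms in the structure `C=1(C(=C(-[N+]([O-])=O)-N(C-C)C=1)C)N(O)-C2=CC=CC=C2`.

15

Hydrogens are implicit in SMILES; fill each atom to its normal valence:
  6 × C (aromatic): 1 H each → 6
  4 × C (aromatic): no H
  2 × C: 3 H each → 6
  1 × C: 2 H
  1 × N (aromatic): no H
  1 × N (charge +1): no H
  1 × N: no H
  1 × O: 1 H
  1 × O: no H
  1 × O (charge -1): no H
  Total hydrogens = 15.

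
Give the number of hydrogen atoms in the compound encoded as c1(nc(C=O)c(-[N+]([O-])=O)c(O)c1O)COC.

8

Hydrogens are implicit in SMILES; fill each atom to its normal valence:
  5 × C (aromatic): no H
  3 × O: no H
  2 × O: 1 H each → 2
  1 × C: 3 H
  1 × C: 2 H
  1 × C: 1 H
  1 × N (aromatic): no H
  1 × N (charge +1): no H
  1 × O (charge -1): no H
  Total hydrogens = 8.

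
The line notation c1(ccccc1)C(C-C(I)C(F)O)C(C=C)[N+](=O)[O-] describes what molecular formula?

Heavy atoms from the SMILES: 13 C, 1 F, 1 I, 1 N, 3 O.
Implicit hydrogens by atom environment:
  5 × C: 1 H each → 5
  5 × C (aromatic): 1 H each → 5
  2 × C: 2 H each → 4
  1 × C (aromatic): no H
  1 × F: no H
  1 × I: no H
  1 × N (charge +1): no H
  1 × O: 1 H
  1 × O: no H
  1 × O (charge -1): no H
  Total hydrogens = 15.
Molecular formula: C13H15FINO3

C13H15FINO3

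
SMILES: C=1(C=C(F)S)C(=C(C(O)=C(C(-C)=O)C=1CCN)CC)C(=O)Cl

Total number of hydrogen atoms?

17

Hydrogens are implicit in SMILES; fill each atom to its normal valence:
  6 × C (aromatic): no H
  3 × C: 2 H each → 6
  3 × C: no H
  2 × C: 3 H each → 6
  2 × O: no H
  1 × C: 1 H
  1 × Cl: no H
  1 × F: no H
  1 × N: 2 H
  1 × O: 1 H
  1 × S: 1 H
  Total hydrogens = 17.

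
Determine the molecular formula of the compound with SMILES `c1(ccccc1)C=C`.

Heavy atoms from the SMILES: 8 C.
Implicit hydrogens by atom environment:
  5 × C (aromatic): 1 H each → 5
  1 × C: 2 H
  1 × C: 1 H
  1 × C (aromatic): no H
  Total hydrogens = 8.
Molecular formula: C8H8

C8H8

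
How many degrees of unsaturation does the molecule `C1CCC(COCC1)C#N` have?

3

Molecular formula from the SMILES: C8H13NO.
DoU = (2C + 2 + N − H − X)/2 = (2·8 + 2 + 1 − 13 − 0)/2 = 6/2 = 3.
(Structurally: 1 ring(s) + 2 π bond(s) = 3.)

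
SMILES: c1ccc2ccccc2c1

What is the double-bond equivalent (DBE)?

Molecular formula from the SMILES: C10H8.
DoU = (2C + 2 + N − H − X)/2 = (2·10 + 2 + 0 − 8 − 0)/2 = 14/2 = 7.
(Structurally: 2 ring(s) + 5 π bond(s) = 7.)

7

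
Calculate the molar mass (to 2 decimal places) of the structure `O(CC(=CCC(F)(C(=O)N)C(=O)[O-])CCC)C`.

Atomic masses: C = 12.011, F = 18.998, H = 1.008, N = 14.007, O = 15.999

246.26

Molecular formula: C11H17FNO4-.
M = 11×12.011 + 1×18.998 + 17×1.008 + 1×14.007 + 4×15.999 = 246.26 g/mol.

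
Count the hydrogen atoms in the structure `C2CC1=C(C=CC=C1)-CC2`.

Hydrogens are implicit in SMILES; fill each atom to its normal valence:
  4 × C: 2 H each → 8
  4 × C (aromatic): 1 H each → 4
  2 × C (aromatic): no H
  Total hydrogens = 12.

12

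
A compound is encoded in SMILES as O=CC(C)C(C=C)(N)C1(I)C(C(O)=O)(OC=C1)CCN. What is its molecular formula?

C13H19IN2O4

Heavy atoms from the SMILES: 13 C, 1 I, 2 N, 4 O.
Implicit hydrogens by atom environment:
  5 × C: 1 H each → 5
  4 × C: no H
  3 × C: 2 H each → 6
  3 × O: no H
  2 × N: 2 H each → 4
  1 × C: 3 H
  1 × I: no H
  1 × O: 1 H
  Total hydrogens = 19.
Molecular formula: C13H19IN2O4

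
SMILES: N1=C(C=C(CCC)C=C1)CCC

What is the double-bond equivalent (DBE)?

4

Molecular formula from the SMILES: C11H17N.
DoU = (2C + 2 + N − H − X)/2 = (2·11 + 2 + 1 − 17 − 0)/2 = 8/2 = 4.
(Structurally: 1 ring(s) + 3 π bond(s) = 4.)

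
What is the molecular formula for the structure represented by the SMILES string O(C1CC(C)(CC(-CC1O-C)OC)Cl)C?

Heavy atoms from the SMILES: 11 C, 1 Cl, 3 O.
Implicit hydrogens by atom environment:
  4 × C: 3 H each → 12
  3 × C: 2 H each → 6
  3 × C: 1 H each → 3
  3 × O: no H
  1 × C: no H
  1 × Cl: no H
  Total hydrogens = 21.
Molecular formula: C11H21ClO3

C11H21ClO3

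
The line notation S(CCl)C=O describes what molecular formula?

Heavy atoms from the SMILES: 2 C, 1 Cl, 1 O, 1 S.
Implicit hydrogens by atom environment:
  1 × C: 2 H
  1 × C: 1 H
  1 × Cl: no H
  1 × O: no H
  1 × S: no H
  Total hydrogens = 3.
Molecular formula: C2H3ClOS

C2H3ClOS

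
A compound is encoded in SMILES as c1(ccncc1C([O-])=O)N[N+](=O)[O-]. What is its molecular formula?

Heavy atoms from the SMILES: 6 C, 3 N, 4 O.
Implicit hydrogens by atom environment:
  3 × C (aromatic): 1 H each → 3
  2 × C (aromatic): no H
  2 × O: no H
  2 × O (charge -1): no H
  1 × C: no H
  1 × N: 1 H
  1 × N (aromatic): no H
  1 × N (charge +1): no H
  Total hydrogens = 4.
Net charge -1.
Molecular formula: C6H4N3O4-

C6H4N3O4-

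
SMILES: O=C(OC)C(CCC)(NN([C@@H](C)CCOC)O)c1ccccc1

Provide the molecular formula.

C17H28N2O4

Heavy atoms from the SMILES: 17 C, 2 N, 4 O.
Implicit hydrogens by atom environment:
  5 × C (aromatic): 1 H each → 5
  4 × C: 3 H each → 12
  4 × C: 2 H each → 8
  3 × O: no H
  2 × C: no H
  1 × C: 1 H
  1 × C (aromatic): no H
  1 × N: 1 H
  1 × N: no H
  1 × O: 1 H
  Total hydrogens = 28.
Molecular formula: C17H28N2O4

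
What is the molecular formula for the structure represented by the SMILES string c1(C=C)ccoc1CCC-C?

Heavy atoms from the SMILES: 10 C, 1 O.
Implicit hydrogens by atom environment:
  4 × C: 2 H each → 8
  2 × C (aromatic): 1 H each → 2
  2 × C (aromatic): no H
  1 × C: 3 H
  1 × C: 1 H
  1 × O (aromatic): no H
  Total hydrogens = 14.
Molecular formula: C10H14O

C10H14O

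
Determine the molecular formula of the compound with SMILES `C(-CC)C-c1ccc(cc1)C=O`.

C11H14O

Heavy atoms from the SMILES: 11 C, 1 O.
Implicit hydrogens by atom environment:
  4 × C (aromatic): 1 H each → 4
  3 × C: 2 H each → 6
  2 × C (aromatic): no H
  1 × C: 3 H
  1 × C: 1 H
  1 × O: no H
  Total hydrogens = 14.
Molecular formula: C11H14O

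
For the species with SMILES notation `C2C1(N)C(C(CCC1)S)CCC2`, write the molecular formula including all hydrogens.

C10H19NS

Heavy atoms from the SMILES: 10 C, 1 N, 1 S.
Implicit hydrogens by atom environment:
  7 × C: 2 H each → 14
  2 × C: 1 H each → 2
  1 × C: no H
  1 × N: 2 H
  1 × S: 1 H
  Total hydrogens = 19.
Molecular formula: C10H19NS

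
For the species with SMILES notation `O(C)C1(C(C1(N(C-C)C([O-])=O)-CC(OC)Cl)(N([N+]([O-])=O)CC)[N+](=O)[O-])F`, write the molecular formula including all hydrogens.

Heavy atoms from the SMILES: 12 C, 1 Cl, 1 F, 4 N, 8 O.
Implicit hydrogens by atom environment:
  5 × O: no H
  4 × C: 3 H each → 12
  4 × C: no H
  3 × C: 2 H each → 6
  3 × O (charge -1): no H
  2 × N: no H
  2 × N (charge +1): no H
  1 × C: 1 H
  1 × Cl: no H
  1 × F: no H
  Total hydrogens = 19.
Net charge -1.
Molecular formula: C12H19ClFN4O8-

C12H19ClFN4O8-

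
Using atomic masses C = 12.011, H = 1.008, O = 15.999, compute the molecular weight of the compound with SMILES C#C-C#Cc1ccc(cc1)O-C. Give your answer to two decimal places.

Molecular formula: C11H8O.
M = 11×12.011 + 8×1.008 + 1×15.999 = 156.18 g/mol.

156.18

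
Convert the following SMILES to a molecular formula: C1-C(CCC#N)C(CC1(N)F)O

C8H13FN2O

Heavy atoms from the SMILES: 8 C, 1 F, 2 N, 1 O.
Implicit hydrogens by atom environment:
  4 × C: 2 H each → 8
  2 × C: 1 H each → 2
  2 × C: no H
  1 × F: no H
  1 × N: 2 H
  1 × N: no H
  1 × O: 1 H
  Total hydrogens = 13.
Molecular formula: C8H13FN2O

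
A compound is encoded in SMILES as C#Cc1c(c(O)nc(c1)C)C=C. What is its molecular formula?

C10H9NO

Heavy atoms from the SMILES: 10 C, 1 N, 1 O.
Implicit hydrogens by atom environment:
  4 × C (aromatic): no H
  2 × C: 1 H each → 2
  1 × C: 3 H
  1 × C: 2 H
  1 × C (aromatic): 1 H
  1 × C: no H
  1 × N (aromatic): no H
  1 × O: 1 H
  Total hydrogens = 9.
Molecular formula: C10H9NO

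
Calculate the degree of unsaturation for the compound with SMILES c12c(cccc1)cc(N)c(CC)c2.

Molecular formula from the SMILES: C12H13N.
DoU = (2C + 2 + N − H − X)/2 = (2·12 + 2 + 1 − 13 − 0)/2 = 14/2 = 7.
(Structurally: 2 ring(s) + 5 π bond(s) = 7.)

7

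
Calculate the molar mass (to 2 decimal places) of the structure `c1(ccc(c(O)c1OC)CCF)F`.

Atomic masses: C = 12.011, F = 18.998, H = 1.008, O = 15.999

188.17

Molecular formula: C9H10F2O2.
M = 9×12.011 + 2×18.998 + 10×1.008 + 2×15.999 = 188.17 g/mol.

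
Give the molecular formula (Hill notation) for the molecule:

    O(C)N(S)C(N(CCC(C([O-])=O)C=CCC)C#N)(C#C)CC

Heavy atoms from the SMILES: 15 C, 3 N, 3 O, 1 S.
Implicit hydrogens by atom environment:
  4 × C: 2 H each → 8
  4 × C: 1 H each → 4
  4 × C: no H
  3 × C: 3 H each → 9
  3 × N: no H
  2 × O: no H
  1 × O (charge -1): no H
  1 × S: 1 H
  Total hydrogens = 22.
Net charge -1.
Molecular formula: C15H22N3O3S-

C15H22N3O3S-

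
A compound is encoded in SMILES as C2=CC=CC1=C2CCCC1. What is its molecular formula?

Heavy atoms from the SMILES: 10 C.
Implicit hydrogens by atom environment:
  4 × C: 2 H each → 8
  4 × C (aromatic): 1 H each → 4
  2 × C (aromatic): no H
  Total hydrogens = 12.
Molecular formula: C10H12

C10H12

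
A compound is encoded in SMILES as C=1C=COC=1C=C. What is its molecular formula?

C6H6O

Heavy atoms from the SMILES: 6 C, 1 O.
Implicit hydrogens by atom environment:
  3 × C (aromatic): 1 H each → 3
  1 × C: 2 H
  1 × C: 1 H
  1 × C (aromatic): no H
  1 × O (aromatic): no H
  Total hydrogens = 6.
Molecular formula: C6H6O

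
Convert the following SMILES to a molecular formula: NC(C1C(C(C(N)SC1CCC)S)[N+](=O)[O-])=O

Heavy atoms from the SMILES: 9 C, 3 N, 3 O, 2 S.
Implicit hydrogens by atom environment:
  5 × C: 1 H each → 5
  2 × C: 2 H each → 4
  2 × N: 2 H each → 4
  2 × O: no H
  1 × C: 3 H
  1 × C: no H
  1 × N (charge +1): no H
  1 × O (charge -1): no H
  1 × S: 1 H
  1 × S: no H
  Total hydrogens = 17.
Molecular formula: C9H17N3O3S2

C9H17N3O3S2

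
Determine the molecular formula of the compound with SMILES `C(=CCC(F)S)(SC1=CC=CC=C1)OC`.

C11H13FOS2

Heavy atoms from the SMILES: 11 C, 1 F, 1 O, 2 S.
Implicit hydrogens by atom environment:
  5 × C (aromatic): 1 H each → 5
  2 × C: 1 H each → 2
  1 × C: 3 H
  1 × C: 2 H
  1 × C: no H
  1 × C (aromatic): no H
  1 × F: no H
  1 × O: no H
  1 × S: 1 H
  1 × S: no H
  Total hydrogens = 13.
Molecular formula: C11H13FOS2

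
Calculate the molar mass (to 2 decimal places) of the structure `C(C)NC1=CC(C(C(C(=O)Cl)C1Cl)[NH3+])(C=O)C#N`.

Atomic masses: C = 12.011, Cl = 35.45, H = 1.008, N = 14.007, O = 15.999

291.15

Molecular formula: C11H14Cl2N3O2+.
M = 11×12.011 + 2×35.45 + 14×1.008 + 3×14.007 + 2×15.999 = 291.15 g/mol.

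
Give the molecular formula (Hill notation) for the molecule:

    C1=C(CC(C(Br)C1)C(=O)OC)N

Heavy atoms from the SMILES: 1 Br, 8 C, 1 N, 2 O.
Implicit hydrogens by atom environment:
  3 × C: 1 H each → 3
  2 × C: 2 H each → 4
  2 × C: no H
  2 × O: no H
  1 × Br: no H
  1 × C: 3 H
  1 × N: 2 H
  Total hydrogens = 12.
Molecular formula: C8H12BrNO2

C8H12BrNO2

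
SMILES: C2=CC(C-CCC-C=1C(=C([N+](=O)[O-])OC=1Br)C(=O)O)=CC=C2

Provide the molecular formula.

C15H14BrNO5

Heavy atoms from the SMILES: 1 Br, 15 C, 1 N, 5 O.
Implicit hydrogens by atom environment:
  5 × C (aromatic): 1 H each → 5
  5 × C (aromatic): no H
  4 × C: 2 H each → 8
  2 × O: no H
  1 × Br: no H
  1 × C: no H
  1 × N (charge +1): no H
  1 × O: 1 H
  1 × O (aromatic): no H
  1 × O (charge -1): no H
  Total hydrogens = 14.
Molecular formula: C15H14BrNO5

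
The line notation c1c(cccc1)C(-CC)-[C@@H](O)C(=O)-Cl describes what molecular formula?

C11H13ClO2

Heavy atoms from the SMILES: 11 C, 1 Cl, 2 O.
Implicit hydrogens by atom environment:
  5 × C (aromatic): 1 H each → 5
  2 × C: 1 H each → 2
  1 × C: 3 H
  1 × C: 2 H
  1 × C: no H
  1 × C (aromatic): no H
  1 × Cl: no H
  1 × O: 1 H
  1 × O: no H
  Total hydrogens = 13.
Molecular formula: C11H13ClO2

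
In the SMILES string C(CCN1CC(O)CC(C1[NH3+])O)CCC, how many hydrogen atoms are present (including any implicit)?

25

Hydrogens are implicit in SMILES; fill each atom to its normal valence:
  7 × C: 2 H each → 14
  3 × C: 1 H each → 3
  2 × O: 1 H each → 2
  1 × C: 3 H
  1 × N (charge +1): 3 H
  1 × N: no H
  Total hydrogens = 25.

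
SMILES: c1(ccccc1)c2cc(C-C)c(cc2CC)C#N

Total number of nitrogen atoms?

The symbol for nitrogen appears 1 time in the SMILES.

1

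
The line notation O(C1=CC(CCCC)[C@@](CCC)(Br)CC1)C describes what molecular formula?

Heavy atoms from the SMILES: 1 Br, 14 C, 1 O.
Implicit hydrogens by atom environment:
  7 × C: 2 H each → 14
  3 × C: 3 H each → 9
  2 × C: 1 H each → 2
  2 × C: no H
  1 × Br: no H
  1 × O: no H
  Total hydrogens = 25.
Molecular formula: C14H25BrO

C14H25BrO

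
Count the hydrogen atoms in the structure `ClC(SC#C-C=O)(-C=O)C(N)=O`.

Hydrogens are implicit in SMILES; fill each atom to its normal valence:
  4 × C: no H
  3 × O: no H
  2 × C: 1 H each → 2
  1 × Cl: no H
  1 × N: 2 H
  1 × S: no H
  Total hydrogens = 4.

4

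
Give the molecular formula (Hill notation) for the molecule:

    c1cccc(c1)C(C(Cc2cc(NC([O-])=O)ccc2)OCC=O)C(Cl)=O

Heavy atoms from the SMILES: 19 C, 1 Cl, 1 N, 5 O.
Implicit hydrogens by atom environment:
  9 × C (aromatic): 1 H each → 9
  4 × O: no H
  3 × C: 1 H each → 3
  3 × C (aromatic): no H
  2 × C: 2 H each → 4
  2 × C: no H
  1 × Cl: no H
  1 × N: 1 H
  1 × O (charge -1): no H
  Total hydrogens = 17.
Net charge -1.
Molecular formula: C19H17ClNO5-

C19H17ClNO5-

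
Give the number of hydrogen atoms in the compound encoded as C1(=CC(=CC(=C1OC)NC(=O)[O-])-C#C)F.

Hydrogens are implicit in SMILES; fill each atom to its normal valence:
  4 × C (aromatic): no H
  2 × C (aromatic): 1 H each → 2
  2 × C: no H
  2 × O: no H
  1 × C: 3 H
  1 × C: 1 H
  1 × F: no H
  1 × N: 1 H
  1 × O (charge -1): no H
  Total hydrogens = 7.

7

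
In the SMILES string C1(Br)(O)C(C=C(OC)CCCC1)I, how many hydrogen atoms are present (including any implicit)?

14

Hydrogens are implicit in SMILES; fill each atom to its normal valence:
  4 × C: 2 H each → 8
  2 × C: 1 H each → 2
  2 × C: no H
  1 × Br: no H
  1 × C: 3 H
  1 × I: no H
  1 × O: 1 H
  1 × O: no H
  Total hydrogens = 14.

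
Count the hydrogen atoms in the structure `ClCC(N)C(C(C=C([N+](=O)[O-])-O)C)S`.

13

Hydrogens are implicit in SMILES; fill each atom to its normal valence:
  4 × C: 1 H each → 4
  1 × C: 3 H
  1 × C: 2 H
  1 × C: no H
  1 × Cl: no H
  1 × N: 2 H
  1 × N (charge +1): no H
  1 × O: 1 H
  1 × O: no H
  1 × O (charge -1): no H
  1 × S: 1 H
  Total hydrogens = 13.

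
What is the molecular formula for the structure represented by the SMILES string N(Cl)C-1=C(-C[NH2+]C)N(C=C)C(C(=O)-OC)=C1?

C10H15ClN3O2+

Heavy atoms from the SMILES: 10 C, 1 Cl, 3 N, 2 O.
Implicit hydrogens by atom environment:
  3 × C (aromatic): no H
  2 × C: 3 H each → 6
  2 × C: 2 H each → 4
  2 × O: no H
  1 × C (aromatic): 1 H
  1 × C: 1 H
  1 × C: no H
  1 × Cl: no H
  1 × N (charge +1): 2 H
  1 × N: 1 H
  1 × N (aromatic): no H
  Total hydrogens = 15.
Net charge +1.
Molecular formula: C10H15ClN3O2+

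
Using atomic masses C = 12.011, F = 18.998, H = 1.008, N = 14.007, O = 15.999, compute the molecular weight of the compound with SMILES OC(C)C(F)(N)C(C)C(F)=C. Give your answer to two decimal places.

Molecular formula: C7H13F2NO.
M = 7×12.011 + 2×18.998 + 13×1.008 + 1×14.007 + 1×15.999 = 165.18 g/mol.

165.18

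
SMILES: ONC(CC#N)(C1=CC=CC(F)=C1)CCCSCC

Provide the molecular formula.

C14H19FN2OS

Heavy atoms from the SMILES: 14 C, 1 F, 2 N, 1 O, 1 S.
Implicit hydrogens by atom environment:
  5 × C: 2 H each → 10
  4 × C (aromatic): 1 H each → 4
  2 × C: no H
  2 × C (aromatic): no H
  1 × C: 3 H
  1 × F: no H
  1 × N: 1 H
  1 × N: no H
  1 × O: 1 H
  1 × S: no H
  Total hydrogens = 19.
Molecular formula: C14H19FN2OS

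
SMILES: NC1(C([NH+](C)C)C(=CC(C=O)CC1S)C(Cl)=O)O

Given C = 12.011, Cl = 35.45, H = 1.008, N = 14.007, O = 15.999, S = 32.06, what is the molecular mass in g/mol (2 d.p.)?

Molecular formula: C11H18ClN2O3S+.
M = 11×12.011 + 1×35.45 + 18×1.008 + 2×14.007 + 3×15.999 + 1×32.06 = 293.79 g/mol.

293.79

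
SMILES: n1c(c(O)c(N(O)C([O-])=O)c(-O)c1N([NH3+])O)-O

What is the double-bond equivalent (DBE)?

5

Molecular formula from the SMILES: C6H8N4O7.
DoU = (2C + 2 + N − H − X)/2 = (2·6 + 2 + 4 − 8 − 0)/2 = 10/2 = 5.
(Structurally: 1 ring(s) + 4 π bond(s) = 5.)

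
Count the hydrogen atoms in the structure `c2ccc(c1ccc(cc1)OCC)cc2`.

Hydrogens are implicit in SMILES; fill each atom to its normal valence:
  9 × C (aromatic): 1 H each → 9
  3 × C (aromatic): no H
  1 × C: 3 H
  1 × C: 2 H
  1 × O: no H
  Total hydrogens = 14.

14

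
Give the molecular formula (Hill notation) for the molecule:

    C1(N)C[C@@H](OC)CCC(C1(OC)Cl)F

C9H17ClFNO2

Heavy atoms from the SMILES: 9 C, 1 Cl, 1 F, 1 N, 2 O.
Implicit hydrogens by atom environment:
  3 × C: 2 H each → 6
  3 × C: 1 H each → 3
  2 × C: 3 H each → 6
  2 × O: no H
  1 × C: no H
  1 × Cl: no H
  1 × F: no H
  1 × N: 2 H
  Total hydrogens = 17.
Molecular formula: C9H17ClFNO2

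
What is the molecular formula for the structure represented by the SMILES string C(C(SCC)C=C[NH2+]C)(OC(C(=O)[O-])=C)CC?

Heavy atoms from the SMILES: 12 C, 1 N, 3 O, 1 S.
Implicit hydrogens by atom environment:
  4 × C: 1 H each → 4
  3 × C: 3 H each → 9
  3 × C: 2 H each → 6
  2 × C: no H
  2 × O: no H
  1 × N (charge +1): 2 H
  1 × O (charge -1): no H
  1 × S: no H
  Total hydrogens = 21.
Molecular formula: C12H21NO3S

C12H21NO3S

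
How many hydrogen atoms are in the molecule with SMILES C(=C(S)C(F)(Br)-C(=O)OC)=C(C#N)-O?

5

Hydrogens are implicit in SMILES; fill each atom to its normal valence:
  6 × C: no H
  2 × O: no H
  1 × Br: no H
  1 × C: 3 H
  1 × F: no H
  1 × N: no H
  1 × O: 1 H
  1 × S: 1 H
  Total hydrogens = 5.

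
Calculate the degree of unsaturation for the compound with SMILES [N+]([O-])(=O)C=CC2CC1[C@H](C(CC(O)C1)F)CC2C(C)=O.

Molecular formula from the SMILES: C14H20FNO4.
DoU = (2C + 2 + N − H − X)/2 = (2·14 + 2 + 1 − 20 − 1)/2 = 10/2 = 5.
(Structurally: 2 ring(s) + 3 π bond(s) = 5.)

5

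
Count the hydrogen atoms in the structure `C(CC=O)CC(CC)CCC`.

Hydrogens are implicit in SMILES; fill each atom to its normal valence:
  6 × C: 2 H each → 12
  2 × C: 3 H each → 6
  2 × C: 1 H each → 2
  1 × O: no H
  Total hydrogens = 20.

20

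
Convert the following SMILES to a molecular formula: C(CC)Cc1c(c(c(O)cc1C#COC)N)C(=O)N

C14H18N2O3

Heavy atoms from the SMILES: 14 C, 2 N, 3 O.
Implicit hydrogens by atom environment:
  5 × C (aromatic): no H
  3 × C: 2 H each → 6
  3 × C: no H
  2 × C: 3 H each → 6
  2 × N: 2 H each → 4
  2 × O: no H
  1 × C (aromatic): 1 H
  1 × O: 1 H
  Total hydrogens = 18.
Molecular formula: C14H18N2O3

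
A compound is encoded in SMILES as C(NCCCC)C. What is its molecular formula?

Heavy atoms from the SMILES: 6 C, 1 N.
Implicit hydrogens by atom environment:
  4 × C: 2 H each → 8
  2 × C: 3 H each → 6
  1 × N: 1 H
  Total hydrogens = 15.
Molecular formula: C6H15N

C6H15N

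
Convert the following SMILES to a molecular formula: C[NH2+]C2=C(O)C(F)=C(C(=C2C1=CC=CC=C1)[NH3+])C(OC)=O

Heavy atoms from the SMILES: 15 C, 1 F, 2 N, 3 O.
Implicit hydrogens by atom environment:
  7 × C (aromatic): no H
  5 × C (aromatic): 1 H each → 5
  2 × C: 3 H each → 6
  2 × O: no H
  1 × C: no H
  1 × F: no H
  1 × N (charge +1): 3 H
  1 × N (charge +1): 2 H
  1 × O: 1 H
  Total hydrogens = 17.
Net charge +2.
Molecular formula: [C15H17FN2O3]2+

[C15H17FN2O3]2+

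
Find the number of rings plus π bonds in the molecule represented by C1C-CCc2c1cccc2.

5

Molecular formula from the SMILES: C10H12.
DoU = (2C + 2 + N − H − X)/2 = (2·10 + 2 + 0 − 12 − 0)/2 = 10/2 = 5.
(Structurally: 2 ring(s) + 3 π bond(s) = 5.)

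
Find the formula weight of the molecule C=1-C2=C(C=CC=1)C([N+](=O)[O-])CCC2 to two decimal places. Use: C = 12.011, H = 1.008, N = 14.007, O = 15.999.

Molecular formula: C10H11NO2.
M = 10×12.011 + 11×1.008 + 1×14.007 + 2×15.999 = 177.20 g/mol.

177.20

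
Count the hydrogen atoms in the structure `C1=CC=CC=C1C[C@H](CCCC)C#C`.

Hydrogens are implicit in SMILES; fill each atom to its normal valence:
  5 × C (aromatic): 1 H each → 5
  4 × C: 2 H each → 8
  2 × C: 1 H each → 2
  1 × C: 3 H
  1 × C: no H
  1 × C (aromatic): no H
  Total hydrogens = 18.

18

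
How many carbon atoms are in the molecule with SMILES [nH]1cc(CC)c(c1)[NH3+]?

6

The symbol for carbon appears 6 times in the SMILES. Lowercase c denotes aromatic carbon and counts toward C.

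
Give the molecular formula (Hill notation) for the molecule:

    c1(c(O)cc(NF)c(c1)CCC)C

Heavy atoms from the SMILES: 10 C, 1 F, 1 N, 1 O.
Implicit hydrogens by atom environment:
  4 × C (aromatic): no H
  2 × C: 3 H each → 6
  2 × C: 2 H each → 4
  2 × C (aromatic): 1 H each → 2
  1 × F: no H
  1 × N: 1 H
  1 × O: 1 H
  Total hydrogens = 14.
Molecular formula: C10H14FNO

C10H14FNO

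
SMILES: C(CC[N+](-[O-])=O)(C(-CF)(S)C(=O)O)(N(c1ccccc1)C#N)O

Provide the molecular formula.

Heavy atoms from the SMILES: 13 C, 1 F, 3 N, 5 O, 1 S.
Implicit hydrogens by atom environment:
  5 × C (aromatic): 1 H each → 5
  4 × C: no H
  3 × C: 2 H each → 6
  2 × N: no H
  2 × O: 1 H each → 2
  2 × O: no H
  1 × C (aromatic): no H
  1 × F: no H
  1 × N (charge +1): no H
  1 × O (charge -1): no H
  1 × S: 1 H
  Total hydrogens = 14.
Molecular formula: C13H14FN3O5S

C13H14FN3O5S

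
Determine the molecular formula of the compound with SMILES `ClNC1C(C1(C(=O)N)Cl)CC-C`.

Heavy atoms from the SMILES: 7 C, 2 Cl, 2 N, 1 O.
Implicit hydrogens by atom environment:
  2 × C: 2 H each → 4
  2 × C: 1 H each → 2
  2 × C: no H
  2 × Cl: no H
  1 × C: 3 H
  1 × N: 2 H
  1 × N: 1 H
  1 × O: no H
  Total hydrogens = 12.
Molecular formula: C7H12Cl2N2O

C7H12Cl2N2O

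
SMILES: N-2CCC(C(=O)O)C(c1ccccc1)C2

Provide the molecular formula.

Heavy atoms from the SMILES: 12 C, 1 N, 2 O.
Implicit hydrogens by atom environment:
  5 × C (aromatic): 1 H each → 5
  3 × C: 2 H each → 6
  2 × C: 1 H each → 2
  1 × C (aromatic): no H
  1 × C: no H
  1 × N: 1 H
  1 × O: 1 H
  1 × O: no H
  Total hydrogens = 15.
Molecular formula: C12H15NO2

C12H15NO2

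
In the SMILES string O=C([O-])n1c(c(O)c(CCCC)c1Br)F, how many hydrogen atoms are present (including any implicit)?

Hydrogens are implicit in SMILES; fill each atom to its normal valence:
  4 × C (aromatic): no H
  3 × C: 2 H each → 6
  1 × Br: no H
  1 × C: 3 H
  1 × C: no H
  1 × F: no H
  1 × N (aromatic): no H
  1 × O: 1 H
  1 × O: no H
  1 × O (charge -1): no H
  Total hydrogens = 10.

10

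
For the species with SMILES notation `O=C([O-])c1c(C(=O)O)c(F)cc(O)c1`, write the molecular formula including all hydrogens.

C8H4FO5-

Heavy atoms from the SMILES: 8 C, 1 F, 5 O.
Implicit hydrogens by atom environment:
  4 × C (aromatic): no H
  2 × C (aromatic): 1 H each → 2
  2 × C: no H
  2 × O: 1 H each → 2
  2 × O: no H
  1 × F: no H
  1 × O (charge -1): no H
  Total hydrogens = 4.
Net charge -1.
Molecular formula: C8H4FO5-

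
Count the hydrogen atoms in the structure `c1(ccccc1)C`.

8

Hydrogens are implicit in SMILES; fill each atom to its normal valence:
  5 × C (aromatic): 1 H each → 5
  1 × C: 3 H
  1 × C (aromatic): no H
  Total hydrogens = 8.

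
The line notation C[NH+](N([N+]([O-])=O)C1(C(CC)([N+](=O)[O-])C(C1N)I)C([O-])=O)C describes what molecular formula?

C9H16IN5O6

Heavy atoms from the SMILES: 9 C, 1 I, 5 N, 6 O.
Implicit hydrogens by atom environment:
  3 × C: 3 H each → 9
  3 × C: no H
  3 × O: no H
  3 × O (charge -1): no H
  2 × C: 1 H each → 2
  2 × N (charge +1): no H
  1 × C: 2 H
  1 × I: no H
  1 × N: 2 H
  1 × N (charge +1): 1 H
  1 × N: no H
  Total hydrogens = 16.
Molecular formula: C9H16IN5O6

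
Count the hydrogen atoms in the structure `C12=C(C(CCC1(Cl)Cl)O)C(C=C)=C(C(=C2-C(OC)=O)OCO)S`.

Hydrogens are implicit in SMILES; fill each atom to its normal valence:
  6 × C (aromatic): no H
  4 × C: 2 H each → 8
  3 × O: no H
  2 × C: 1 H each → 2
  2 × C: no H
  2 × Cl: no H
  2 × O: 1 H each → 2
  1 × C: 3 H
  1 × S: 1 H
  Total hydrogens = 16.

16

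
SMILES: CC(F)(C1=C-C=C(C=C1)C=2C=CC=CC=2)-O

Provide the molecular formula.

Heavy atoms from the SMILES: 14 C, 1 F, 1 O.
Implicit hydrogens by atom environment:
  9 × C (aromatic): 1 H each → 9
  3 × C (aromatic): no H
  1 × C: 3 H
  1 × C: no H
  1 × F: no H
  1 × O: 1 H
  Total hydrogens = 13.
Molecular formula: C14H13FO

C14H13FO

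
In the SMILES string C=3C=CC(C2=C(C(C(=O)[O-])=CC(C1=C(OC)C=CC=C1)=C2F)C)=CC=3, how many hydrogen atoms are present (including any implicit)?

Hydrogens are implicit in SMILES; fill each atom to its normal valence:
  10 × C (aromatic): 1 H each → 10
  8 × C (aromatic): no H
  2 × C: 3 H each → 6
  2 × O: no H
  1 × C: no H
  1 × F: no H
  1 × O (charge -1): no H
  Total hydrogens = 16.

16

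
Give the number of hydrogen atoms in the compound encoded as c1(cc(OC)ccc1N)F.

8

Hydrogens are implicit in SMILES; fill each atom to its normal valence:
  3 × C (aromatic): 1 H each → 3
  3 × C (aromatic): no H
  1 × C: 3 H
  1 × F: no H
  1 × N: 2 H
  1 × O: no H
  Total hydrogens = 8.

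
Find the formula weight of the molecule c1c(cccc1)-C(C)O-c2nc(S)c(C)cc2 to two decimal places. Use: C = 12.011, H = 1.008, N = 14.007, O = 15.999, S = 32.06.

Molecular formula: C14H15NOS.
M = 14×12.011 + 15×1.008 + 1×14.007 + 1×15.999 + 1×32.06 = 245.34 g/mol.

245.34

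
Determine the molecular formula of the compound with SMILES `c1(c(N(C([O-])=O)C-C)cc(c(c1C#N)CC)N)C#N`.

C13H13N4O2-

Heavy atoms from the SMILES: 13 C, 4 N, 2 O.
Implicit hydrogens by atom environment:
  5 × C (aromatic): no H
  3 × C: no H
  3 × N: no H
  2 × C: 3 H each → 6
  2 × C: 2 H each → 4
  1 × C (aromatic): 1 H
  1 × N: 2 H
  1 × O: no H
  1 × O (charge -1): no H
  Total hydrogens = 13.
Net charge -1.
Molecular formula: C13H13N4O2-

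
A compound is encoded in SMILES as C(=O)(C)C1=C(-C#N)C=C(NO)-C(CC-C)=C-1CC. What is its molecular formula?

C14H18N2O2

Heavy atoms from the SMILES: 14 C, 2 N, 2 O.
Implicit hydrogens by atom environment:
  5 × C (aromatic): no H
  3 × C: 3 H each → 9
  3 × C: 2 H each → 6
  2 × C: no H
  1 × C (aromatic): 1 H
  1 × N: 1 H
  1 × N: no H
  1 × O: 1 H
  1 × O: no H
  Total hydrogens = 18.
Molecular formula: C14H18N2O2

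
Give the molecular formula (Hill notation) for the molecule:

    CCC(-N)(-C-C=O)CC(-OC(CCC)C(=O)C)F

Heavy atoms from the SMILES: 13 C, 1 F, 1 N, 3 O.
Implicit hydrogens by atom environment:
  5 × C: 2 H each → 10
  3 × C: 3 H each → 9
  3 × C: 1 H each → 3
  3 × O: no H
  2 × C: no H
  1 × F: no H
  1 × N: 2 H
  Total hydrogens = 24.
Molecular formula: C13H24FNO3

C13H24FNO3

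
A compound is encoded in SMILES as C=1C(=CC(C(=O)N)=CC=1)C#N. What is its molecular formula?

Heavy atoms from the SMILES: 8 C, 2 N, 1 O.
Implicit hydrogens by atom environment:
  4 × C (aromatic): 1 H each → 4
  2 × C (aromatic): no H
  2 × C: no H
  1 × N: 2 H
  1 × N: no H
  1 × O: no H
  Total hydrogens = 6.
Molecular formula: C8H6N2O

C8H6N2O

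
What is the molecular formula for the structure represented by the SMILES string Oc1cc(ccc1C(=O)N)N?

C7H8N2O2

Heavy atoms from the SMILES: 7 C, 2 N, 2 O.
Implicit hydrogens by atom environment:
  3 × C (aromatic): 1 H each → 3
  3 × C (aromatic): no H
  2 × N: 2 H each → 4
  1 × C: no H
  1 × O: 1 H
  1 × O: no H
  Total hydrogens = 8.
Molecular formula: C7H8N2O2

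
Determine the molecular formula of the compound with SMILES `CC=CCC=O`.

Heavy atoms from the SMILES: 5 C, 1 O.
Implicit hydrogens by atom environment:
  3 × C: 1 H each → 3
  1 × C: 3 H
  1 × C: 2 H
  1 × O: no H
  Total hydrogens = 8.
Molecular formula: C5H8O

C5H8O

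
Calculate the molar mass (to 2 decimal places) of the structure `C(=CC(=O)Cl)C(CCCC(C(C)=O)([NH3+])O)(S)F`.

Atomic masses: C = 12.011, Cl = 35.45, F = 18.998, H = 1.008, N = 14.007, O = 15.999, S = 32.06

284.75

Molecular formula: C10H16ClFNO3S+.
M = 10×12.011 + 1×35.45 + 1×18.998 + 16×1.008 + 1×14.007 + 3×15.999 + 1×32.06 = 284.75 g/mol.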